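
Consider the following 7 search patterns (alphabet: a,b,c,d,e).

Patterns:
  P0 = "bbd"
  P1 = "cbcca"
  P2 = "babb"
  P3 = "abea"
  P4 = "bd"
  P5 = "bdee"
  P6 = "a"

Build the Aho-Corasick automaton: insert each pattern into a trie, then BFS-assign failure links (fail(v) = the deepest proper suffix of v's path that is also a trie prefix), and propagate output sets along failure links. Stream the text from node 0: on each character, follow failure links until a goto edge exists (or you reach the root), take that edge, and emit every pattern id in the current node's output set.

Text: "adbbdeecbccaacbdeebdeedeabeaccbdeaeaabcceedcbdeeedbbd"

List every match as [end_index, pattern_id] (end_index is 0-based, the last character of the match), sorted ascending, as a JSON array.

Build automaton:
Trie nodes:
  n0 'ε': a→12 b→1 c→4
  n1 'b': a→9 b→2 d→16
  n2 'bb': d→3
  n3 'bbd': ·  ←P0
  n4 'c': b→5
  n5 'cb': c→6
  n6 'cbc': c→7
  n7 'cbcc': a→8
  n8 'cbcca': ·  ←P1
  n9 'ba': b→10
  n10 'bab': b→11
  n11 'babb': ·  ←P2
  n12 'a': b→13  ←P6
  n13 'ab': e→14
  n14 'abe': a→15
  n15 'abea': ·  ←P3
  n16 'bd': e→17  ←P4
  n17 'bde': e→18
  n18 'bdee': ·  ←P5

Failure links (BFS by depth):
  fail(1) 'b': from fail(0)=0 chase 'b': 0 ⇒ 0;  out=∅∪out(0)=∅
  fail(4) 'c': from fail(0)=0 chase 'c': 0 ⇒ 0;  out=∅∪out(0)=∅
  fail(12) 'a': from fail(0)=0 chase 'a': 0 ⇒ 0;  out={6}∪out(0)={6}
  fail(2) 'bb': from fail(1)=0 chase 'b': 0 ⇒ 1;  out=∅∪out(1)=∅
  fail(5) 'cb': from fail(4)=0 chase 'b': 0 ⇒ 1;  out=∅∪out(1)=∅
  fail(9) 'ba': from fail(1)=0 chase 'a': 0 ⇒ 12;  out=∅∪out(12)={6}
  fail(13) 'ab': from fail(12)=0 chase 'b': 0 ⇒ 1;  out=∅∪out(1)=∅
  fail(16) 'bd': from fail(1)=0 chase 'd': 0 ⇒ 0;  out={4}∪out(0)={4}
  fail(3) 'bbd': from fail(2)=1 chase 'd': 1 ⇒ 16;  out={0}∪out(16)={0,4}
  fail(6) 'cbc': from fail(5)=1 chase 'c': 1→0 ⇒ 4;  out=∅∪out(4)=∅
  fail(10) 'bab': from fail(9)=12 chase 'b': 12 ⇒ 13;  out=∅∪out(13)=∅
  fail(14) 'abe': from fail(13)=1 chase 'e': 1→0 ⇒ 0;  out=∅∪out(0)=∅
  fail(17) 'bde': from fail(16)=0 chase 'e': 0 ⇒ 0;  out=∅∪out(0)=∅
  fail(7) 'cbcc': from fail(6)=4 chase 'c': 4→0 ⇒ 4;  out=∅∪out(4)=∅
  fail(11) 'babb': from fail(10)=13 chase 'b': 13→1 ⇒ 2;  out={2}∪out(2)={2}
  fail(15) 'abea': from fail(14)=0 chase 'a': 0 ⇒ 12;  out={3}∪out(12)={3,6}
  fail(18) 'bdee': from fail(17)=0 chase 'e': 0 ⇒ 0;  out={5}∪out(0)={5}
  fail(8) 'cbcca': from fail(7)=4 chase 'a': 4→0 ⇒ 12;  out={1}∪out(12)={1,6}

Text stream:
[0] read 'a'  n0⇒n12  → match P6@[0:0]
[1] read 'd'  n12⇒n0 ·f
[2] read 'b'  n0⇒n1
[3] read 'b'  n1⇒n2
[4] read 'd'  n2⇒n3  → match P0@[2:4],P4@[3:4]
[5] read 'e'  n3⇒n17 ·f
[6] read 'e'  n17⇒n18  → match P5@[3:6]
[7] read 'c'  n18⇒n4 ·f
[8] read 'b'  n4⇒n5
[9] read 'c'  n5⇒n6
[10] read 'c'  n6⇒n7
[11] read 'a'  n7⇒n8  → match P1@[7:11],P6@[11:11]
[12] read 'a'  n8⇒n12 ·f  → match P6@[12:12]
[13] read 'c'  n12⇒n4 ·f
[14] read 'b'  n4⇒n5
[15] read 'd'  n5⇒n16 ·f  → match P4@[14:15]
[16] read 'e'  n16⇒n17
[17] read 'e'  n17⇒n18  → match P5@[14:17]
[18] read 'b'  n18⇒n1 ·f
[19] read 'd'  n1⇒n16  → match P4@[18:19]
[20] read 'e'  n16⇒n17
[21] read 'e'  n17⇒n18  → match P5@[18:21]
[22] read 'd'  n18⇒n0 ·f
[23] read 'e'  n0⇒n0
[24] read 'a'  n0⇒n12  → match P6@[24:24]
[25] read 'b'  n12⇒n13
[26] read 'e'  n13⇒n14
[27] read 'a'  n14⇒n15  → match P3@[24:27],P6@[27:27]
[28] read 'c'  n15⇒n4 ·f
[29] read 'c'  n4⇒n4 ·f
[30] read 'b'  n4⇒n5
[31] read 'd'  n5⇒n16 ·f  → match P4@[30:31]
[32] read 'e'  n16⇒n17
[33] read 'a'  n17⇒n12 ·f  → match P6@[33:33]
[34] read 'e'  n12⇒n0 ·f
[35] read 'a'  n0⇒n12  → match P6@[35:35]
[36] read 'a'  n12⇒n12 ·f  → match P6@[36:36]
[37] read 'b'  n12⇒n13
[38] read 'c'  n13⇒n4 ·f
[39] read 'c'  n4⇒n4 ·f
[40] read 'e'  n4⇒n0 ·f
[41] read 'e'  n0⇒n0
[42] read 'd'  n0⇒n0
[43] read 'c'  n0⇒n4
[44] read 'b'  n4⇒n5
[45] read 'd'  n5⇒n16 ·f  → match P4@[44:45]
[46] read 'e'  n16⇒n17
[47] read 'e'  n17⇒n18  → match P5@[44:47]
[48] read 'e'  n18⇒n0 ·f
[49] read 'd'  n0⇒n0
[50] read 'b'  n0⇒n1
[51] read 'b'  n1⇒n2
[52] read 'd'  n2⇒n3  → match P0@[50:52],P4@[51:52]

Matches: [[0,6],[4,0],[4,4],[6,5],[11,1],[11,6],[12,6],[15,4],[17,5],[19,4],[21,5],[24,6],[27,3],[27,6],[31,4],[33,6],[35,6],[36,6],[45,4],[47,5],[52,0],[52,4]]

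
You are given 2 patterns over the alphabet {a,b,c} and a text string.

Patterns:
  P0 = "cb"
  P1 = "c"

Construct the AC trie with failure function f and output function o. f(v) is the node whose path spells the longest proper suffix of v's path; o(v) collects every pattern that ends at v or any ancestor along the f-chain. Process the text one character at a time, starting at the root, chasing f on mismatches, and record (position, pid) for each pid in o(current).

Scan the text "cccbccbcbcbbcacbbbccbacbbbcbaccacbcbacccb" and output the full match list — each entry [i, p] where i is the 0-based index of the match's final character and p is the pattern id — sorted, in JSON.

Build:
Trie nodes:
  0='ε' goto c→1
  1='c' goto b→2  [P1 ends]
  2='cb' goto ·  [P0 ends]

BFS fail/out derivation:
  fail(1) 'c': from fail(0)=0 chase 'c': 0 ⇒ 0;  out={1}∪out(0)={1}
  fail(2) 'cb': from fail(1)=0 chase 'b': 0 ⇒ 0;  out={0}∪out(0)={0}

Text stream:
[0] read 'c'  n0⇒n1  ** P1@[0:0]
[1] read 'c'  n1⇒n1 (fail-walked)  ** P1@[1:1]
[2] read 'c'  n1⇒n1 (fail-walked)  ** P1@[2:2]
[3] read 'b'  n1⇒n2  ** P0@[2:3]
[4] read 'c'  n2⇒n1 (fail-walked)  ** P1@[4:4]
[5] read 'c'  n1⇒n1 (fail-walked)  ** P1@[5:5]
[6] read 'b'  n1⇒n2  ** P0@[5:6]
[7] read 'c'  n2⇒n1 (fail-walked)  ** P1@[7:7]
[8] read 'b'  n1⇒n2  ** P0@[7:8]
[9] read 'c'  n2⇒n1 (fail-walked)  ** P1@[9:9]
[10] read 'b'  n1⇒n2  ** P0@[9:10]
[11] read 'b'  n2⇒n0 (fail-walked)
[12] read 'c'  n0⇒n1  ** P1@[12:12]
[13] read 'a'  n1⇒n0 (fail-walked)
[14] read 'c'  n0⇒n1  ** P1@[14:14]
[15] read 'b'  n1⇒n2  ** P0@[14:15]
[16] read 'b'  n2⇒n0 (fail-walked)
[17] read 'b'  n0⇒n0
[18] read 'c'  n0⇒n1  ** P1@[18:18]
[19] read 'c'  n1⇒n1 (fail-walked)  ** P1@[19:19]
[20] read 'b'  n1⇒n2  ** P0@[19:20]
[21] read 'a'  n2⇒n0 (fail-walked)
[22] read 'c'  n0⇒n1  ** P1@[22:22]
[23] read 'b'  n1⇒n2  ** P0@[22:23]
[24] read 'b'  n2⇒n0 (fail-walked)
[25] read 'b'  n0⇒n0
[26] read 'c'  n0⇒n1  ** P1@[26:26]
[27] read 'b'  n1⇒n2  ** P0@[26:27]
[28] read 'a'  n2⇒n0 (fail-walked)
[29] read 'c'  n0⇒n1  ** P1@[29:29]
[30] read 'c'  n1⇒n1 (fail-walked)  ** P1@[30:30]
[31] read 'a'  n1⇒n0 (fail-walked)
[32] read 'c'  n0⇒n1  ** P1@[32:32]
[33] read 'b'  n1⇒n2  ** P0@[32:33]
[34] read 'c'  n2⇒n1 (fail-walked)  ** P1@[34:34]
[35] read 'b'  n1⇒n2  ** P0@[34:35]
[36] read 'a'  n2⇒n0 (fail-walked)
[37] read 'c'  n0⇒n1  ** P1@[37:37]
[38] read 'c'  n1⇒n1 (fail-walked)  ** P1@[38:38]
[39] read 'c'  n1⇒n1 (fail-walked)  ** P1@[39:39]
[40] read 'b'  n1⇒n2  ** P0@[39:40]

Matches: [[0,1],[1,1],[2,1],[3,0],[4,1],[5,1],[6,0],[7,1],[8,0],[9,1],[10,0],[12,1],[14,1],[15,0],[18,1],[19,1],[20,0],[22,1],[23,0],[26,1],[27,0],[29,1],[30,1],[32,1],[33,0],[34,1],[35,0],[37,1],[38,1],[39,1],[40,0]]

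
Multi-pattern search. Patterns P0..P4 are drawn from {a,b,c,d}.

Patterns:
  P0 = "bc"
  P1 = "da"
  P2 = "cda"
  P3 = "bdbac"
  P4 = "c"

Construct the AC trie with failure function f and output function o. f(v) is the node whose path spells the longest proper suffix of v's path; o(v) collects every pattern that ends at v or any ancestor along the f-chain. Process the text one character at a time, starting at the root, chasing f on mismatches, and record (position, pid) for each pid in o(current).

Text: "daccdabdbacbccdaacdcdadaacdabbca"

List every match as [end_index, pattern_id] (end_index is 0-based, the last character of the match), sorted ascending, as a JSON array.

Build automaton:
Trie (insert patterns):
  0='ε' goto b→1 c→5 d→3
  1='b' goto c→2 d→8
  2='bc' goto ·  ←P0
  3='d' goto a→4
  4='da' goto ·  ←P1
  5='c' goto d→6  ←P4
  6='cd' goto a→7
  7='cda' goto ·  ←P2
  8='bd' goto b→9
  9='bdb' goto a→10
  10='bdba' goto c→11
  11='bdbac' goto ·  ←P3

BFS fail/out derivation:
  n1('b'): parent n0 fail=0; on 'b' 0 → fail=0;  out ∅∪∅=∅
  n3('d'): parent n0 fail=0; on 'd' 0 → fail=0;  out ∅∪∅=∅
  n5('c'): parent n0 fail=0; on 'c' 0 → fail=0;  out {4}∪∅={4}
  n2('bc'): parent n1 fail=0; on 'c' 0 → fail=5;  out {0}∪{4}={0,4}
  n4('da'): parent n3 fail=0; on 'a' 0 → fail=0;  out {1}∪∅={1}
  n6('cd'): parent n5 fail=0; on 'd' 0 → fail=3;  out ∅∪∅=∅
  n8('bd'): parent n1 fail=0; on 'd' 0 → fail=3;  out ∅∪∅=∅
  n7('cda'): parent n6 fail=3; on 'a' 3 → fail=4;  out {2}∪{1}={1,2}
  n9('bdb'): parent n8 fail=3; on 'b' 3→0 → fail=1;  out ∅∪∅=∅
  n10('bdba'): parent n9 fail=1; on 'a' 1→0 → fail=0;  out ∅∪∅=∅
  n11('bdbac'): parent n10 fail=0; on 'c' 0 → fail=5;  out {3}∪{4}={3,4}

Text stream:
pos 0 'd': at 3
pos 1 'a': at 4  ** P1@[0:1]
pos 2 'c': at 5 (fail-walked)  ** P4@[2:2]
pos 3 'c': at 5 (fail-walked)  ** P4@[3:3]
pos 4 'd': at 6
pos 5 'a': at 7  ** P1@[4:5],P2@[3:5]
pos 6 'b': at 1 (fail-walked)
pos 7 'd': at 8
pos 8 'b': at 9
pos 9 'a': at 10
pos 10 'c': at 11  ** P3@[6:10],P4@[10:10]
pos 11 'b': at 1 (fail-walked)
pos 12 'c': at 2  ** P0@[11:12],P4@[12:12]
pos 13 'c': at 5 (fail-walked)  ** P4@[13:13]
pos 14 'd': at 6
pos 15 'a': at 7  ** P1@[14:15],P2@[13:15]
pos 16 'a': at 0 (fail-walked)
pos 17 'c': at 5  ** P4@[17:17]
pos 18 'd': at 6
pos 19 'c': at 5 (fail-walked)  ** P4@[19:19]
pos 20 'd': at 6
pos 21 'a': at 7  ** P1@[20:21],P2@[19:21]
pos 22 'd': at 3 (fail-walked)
pos 23 'a': at 4  ** P1@[22:23]
pos 24 'a': at 0 (fail-walked)
pos 25 'c': at 5  ** P4@[25:25]
pos 26 'd': at 6
pos 27 'a': at 7  ** P1@[26:27],P2@[25:27]
pos 28 'b': at 1 (fail-walked)
pos 29 'b': at 1 (fail-walked)
pos 30 'c': at 2  ** P0@[29:30],P4@[30:30]
pos 31 'a': at 0 (fail-walked)

Result: [[1,1],[2,4],[3,4],[5,1],[5,2],[10,3],[10,4],[12,0],[12,4],[13,4],[15,1],[15,2],[17,4],[19,4],[21,1],[21,2],[23,1],[25,4],[27,1],[27,2],[30,0],[30,4]]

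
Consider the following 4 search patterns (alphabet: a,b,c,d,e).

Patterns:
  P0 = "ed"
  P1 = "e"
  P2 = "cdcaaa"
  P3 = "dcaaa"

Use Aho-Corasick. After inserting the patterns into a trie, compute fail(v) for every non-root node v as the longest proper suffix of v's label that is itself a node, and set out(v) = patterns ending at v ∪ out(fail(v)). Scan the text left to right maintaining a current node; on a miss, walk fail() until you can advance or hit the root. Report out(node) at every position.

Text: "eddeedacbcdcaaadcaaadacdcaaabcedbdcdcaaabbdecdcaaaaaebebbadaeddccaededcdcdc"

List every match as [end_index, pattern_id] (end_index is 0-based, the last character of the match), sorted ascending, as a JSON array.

Construct AC machine:
Trie nodes:
  n0 'ε': c→3 d→9 e→1
  n1 'e': d→2  [P1 ends]
  n2 'ed': ·  [P0 ends]
  n3 'c': d→4
  n4 'cd': c→5
  n5 'cdc': a→6
  n6 'cdca': a→7
  n7 'cdcaa': a→8
  n8 'cdcaaa': ·  [P2 ends]
  n9 'd': c→10
  n10 'dc': a→11
  n11 'dca': a→12
  n12 'dcaa': a→13
  n13 'dcaaa': ·  [P3 ends]

BFS fail/out derivation:
  fail(1) 'e': from fail(0)=0 chase 'e': 0 ⇒ 0;  out={1}∪out(0)={1}
  fail(3) 'c': from fail(0)=0 chase 'c': 0 ⇒ 0;  out=∅∪out(0)=∅
  fail(9) 'd': from fail(0)=0 chase 'd': 0 ⇒ 0;  out=∅∪out(0)=∅
  fail(2) 'ed': from fail(1)=0 chase 'd': 0 ⇒ 9;  out={0}∪out(9)={0}
  fail(4) 'cd': from fail(3)=0 chase 'd': 0 ⇒ 9;  out=∅∪out(9)=∅
  fail(10) 'dc': from fail(9)=0 chase 'c': 0 ⇒ 3;  out=∅∪out(3)=∅
  fail(5) 'cdc': from fail(4)=9 chase 'c': 9 ⇒ 10;  out=∅∪out(10)=∅
  fail(11) 'dca': from fail(10)=3 chase 'a': 3→0 ⇒ 0;  out=∅∪out(0)=∅
  fail(6) 'cdca': from fail(5)=10 chase 'a': 10 ⇒ 11;  out=∅∪out(11)=∅
  fail(12) 'dcaa': from fail(11)=0 chase 'a': 0 ⇒ 0;  out=∅∪out(0)=∅
  fail(7) 'cdcaa': from fail(6)=11 chase 'a': 11 ⇒ 12;  out=∅∪out(12)=∅
  fail(13) 'dcaaa': from fail(12)=0 chase 'a': 0 ⇒ 0;  out={3}∪out(0)={3}
  fail(8) 'cdcaaa': from fail(7)=12 chase 'a': 12 ⇒ 13;  out={2}∪out(13)={2,3}

Run:
pos 0 'e': at 1  emit P1@[0:0]
pos 1 'd': at 2  emit P0@[0:1]
pos 2 'd': at 9 (fail-walked)
pos 3 'e': at 1 (fail-walked)  emit P1@[3:3]
pos 4 'e': at 1 (fail-walked)  emit P1@[4:4]
pos 5 'd': at 2  emit P0@[4:5]
pos 6 'a': at 0 (fail-walked)
pos 7 'c': at 3
pos 8 'b': at 0 (fail-walked)
pos 9 'c': at 3
pos 10 'd': at 4
pos 11 'c': at 5
pos 12 'a': at 6
pos 13 'a': at 7
pos 14 'a': at 8  emit P2@[9:14],P3@[10:14]
pos 15 'd': at 9 (fail-walked)
pos 16 'c': at 10
pos 17 'a': at 11
pos 18 'a': at 12
pos 19 'a': at 13  emit P3@[15:19]
pos 20 'd': at 9 (fail-walked)
pos 21 'a': at 0 (fail-walked)
pos 22 'c': at 3
pos 23 'd': at 4
pos 24 'c': at 5
pos 25 'a': at 6
pos 26 'a': at 7
pos 27 'a': at 8  emit P2@[22:27],P3@[23:27]
pos 28 'b': at 0 (fail-walked)
pos 29 'c': at 3
pos 30 'e': at 1 (fail-walked)  emit P1@[30:30]
pos 31 'd': at 2  emit P0@[30:31]
pos 32 'b': at 0 (fail-walked)
pos 33 'd': at 9
pos 34 'c': at 10
pos 35 'd': at 4 (fail-walked)
pos 36 'c': at 5
pos 37 'a': at 6
pos 38 'a': at 7
pos 39 'a': at 8  emit P2@[34:39],P3@[35:39]
pos 40 'b': at 0 (fail-walked)
pos 41 'b': at 0
pos 42 'd': at 9
pos 43 'e': at 1 (fail-walked)  emit P1@[43:43]
pos 44 'c': at 3 (fail-walked)
pos 45 'd': at 4
pos 46 'c': at 5
pos 47 'a': at 6
pos 48 'a': at 7
pos 49 'a': at 8  emit P2@[44:49],P3@[45:49]
pos 50 'a': at 0 (fail-walked)
pos 51 'a': at 0
pos 52 'e': at 1  emit P1@[52:52]
pos 53 'b': at 0 (fail-walked)
pos 54 'e': at 1  emit P1@[54:54]
pos 55 'b': at 0 (fail-walked)
pos 56 'b': at 0
pos 57 'a': at 0
pos 58 'd': at 9
pos 59 'a': at 0 (fail-walked)
pos 60 'e': at 1  emit P1@[60:60]
pos 61 'd': at 2  emit P0@[60:61]
pos 62 'd': at 9 (fail-walked)
pos 63 'c': at 10
pos 64 'c': at 3 (fail-walked)
pos 65 'a': at 0 (fail-walked)
pos 66 'e': at 1  emit P1@[66:66]
pos 67 'd': at 2  emit P0@[66:67]
pos 68 'e': at 1 (fail-walked)  emit P1@[68:68]
pos 69 'd': at 2  emit P0@[68:69]
pos 70 'c': at 10 (fail-walked)
pos 71 'd': at 4 (fail-walked)
pos 72 'c': at 5
pos 73 'd': at 4 (fail-walked)
pos 74 'c': at 5

All matches (sorted): [[0,1],[1,0],[3,1],[4,1],[5,0],[14,2],[14,3],[19,3],[27,2],[27,3],[30,1],[31,0],[39,2],[39,3],[43,1],[49,2],[49,3],[52,1],[54,1],[60,1],[61,0],[66,1],[67,0],[68,1],[69,0]]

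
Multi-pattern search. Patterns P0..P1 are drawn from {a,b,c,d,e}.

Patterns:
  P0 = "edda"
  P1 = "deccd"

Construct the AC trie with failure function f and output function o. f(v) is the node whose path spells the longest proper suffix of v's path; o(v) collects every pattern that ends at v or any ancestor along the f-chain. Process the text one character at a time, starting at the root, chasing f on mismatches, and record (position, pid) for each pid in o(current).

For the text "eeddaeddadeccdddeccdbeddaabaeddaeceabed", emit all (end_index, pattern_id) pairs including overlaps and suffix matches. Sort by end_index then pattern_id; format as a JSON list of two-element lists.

Build automaton:
Trie nodes:
  0='ε' goto d→5 e→1
  1='e' goto d→2
  2='ed' goto d→3
  3='edd' goto a→4
  4='edda' goto ·  [P0 ends]
  5='d' goto e→6
  6='de' goto c→7
  7='dec' goto c→8
  8='decc' goto d→9
  9='deccd' goto ·  [P1 ends]

BFS fail/out derivation:
  n1('e'): parent n0 fail=0; on 'e' 0 → fail=0;  out ∅∪∅=∅
  n5('d'): parent n0 fail=0; on 'd' 0 → fail=0;  out ∅∪∅=∅
  n2('ed'): parent n1 fail=0; on 'd' 0 → fail=5;  out ∅∪∅=∅
  n6('de'): parent n5 fail=0; on 'e' 0 → fail=1;  out ∅∪∅=∅
  n3('edd'): parent n2 fail=5; on 'd' 5→0 → fail=5;  out ∅∪∅=∅
  n7('dec'): parent n6 fail=1; on 'c' 1→0 → fail=0;  out ∅∪∅=∅
  n4('edda'): parent n3 fail=5; on 'a' 5→0 → fail=0;  out {0}∪∅={0}
  n8('decc'): parent n7 fail=0; on 'c' 0 → fail=0;  out ∅∪∅=∅
  n9('deccd'): parent n8 fail=0; on 'd' 0 → fail=5;  out {1}∪∅={1}

Text stream:
[0] read 'e'  n0⇒n1
[1] read 'e'  n1⇒n1 (fail-walked)
[2] read 'd'  n1⇒n2
[3] read 'd'  n2⇒n3
[4] read 'a'  n3⇒n4  → match P0@[1:4]
[5] read 'e'  n4⇒n1 (fail-walked)
[6] read 'd'  n1⇒n2
[7] read 'd'  n2⇒n3
[8] read 'a'  n3⇒n4  → match P0@[5:8]
[9] read 'd'  n4⇒n5 (fail-walked)
[10] read 'e'  n5⇒n6
[11] read 'c'  n6⇒n7
[12] read 'c'  n7⇒n8
[13] read 'd'  n8⇒n9  → match P1@[9:13]
[14] read 'd'  n9⇒n5 (fail-walked)
[15] read 'd'  n5⇒n5 (fail-walked)
[16] read 'e'  n5⇒n6
[17] read 'c'  n6⇒n7
[18] read 'c'  n7⇒n8
[19] read 'd'  n8⇒n9  → match P1@[15:19]
[20] read 'b'  n9⇒n0 (fail-walked)
[21] read 'e'  n0⇒n1
[22] read 'd'  n1⇒n2
[23] read 'd'  n2⇒n3
[24] read 'a'  n3⇒n4  → match P0@[21:24]
[25] read 'a'  n4⇒n0 (fail-walked)
[26] read 'b'  n0⇒n0
[27] read 'a'  n0⇒n0
[28] read 'e'  n0⇒n1
[29] read 'd'  n1⇒n2
[30] read 'd'  n2⇒n3
[31] read 'a'  n3⇒n4  → match P0@[28:31]
[32] read 'e'  n4⇒n1 (fail-walked)
[33] read 'c'  n1⇒n0 (fail-walked)
[34] read 'e'  n0⇒n1
[35] read 'a'  n1⇒n0 (fail-walked)
[36] read 'b'  n0⇒n0
[37] read 'e'  n0⇒n1
[38] read 'd'  n1⇒n2

Result: [[4,0],[8,0],[13,1],[19,1],[24,0],[31,0]]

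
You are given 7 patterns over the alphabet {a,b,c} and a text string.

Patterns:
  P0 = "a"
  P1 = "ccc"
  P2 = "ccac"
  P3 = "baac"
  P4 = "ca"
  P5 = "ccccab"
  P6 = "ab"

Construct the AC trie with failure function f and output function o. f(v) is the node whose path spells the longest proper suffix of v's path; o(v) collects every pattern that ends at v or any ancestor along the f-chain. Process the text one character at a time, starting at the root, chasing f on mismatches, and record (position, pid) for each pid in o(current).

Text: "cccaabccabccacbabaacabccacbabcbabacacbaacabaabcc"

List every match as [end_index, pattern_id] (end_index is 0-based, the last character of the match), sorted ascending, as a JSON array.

Construct AC machine:
Trie nodes:
  n0 'ε': a→1 b→7 c→2
  n1 'a': b→15  ←P0
  n2 'c': a→11 c→3
  n3 'cc': a→5 c→4
  n4 'ccc': c→12  ←P1
  n5 'cca': c→6
  n6 'ccac': ·  ←P2
  n7 'b': a→8
  n8 'ba': a→9
  n9 'baa': c→10
  n10 'baac': ·  ←P3
  n11 'ca': ·  ←P4
  n12 'cccc': a→13
  n13 'cccca': b→14
  n14 'ccccab': ·  ←P5
  n15 'ab': ·  ←P6

BFS fail/out derivation:
  n1('a'): parent n0 fail=0; on 'a' 0 → fail=0;  out {0}∪∅={0}
  n2('c'): parent n0 fail=0; on 'c' 0 → fail=0;  out ∅∪∅=∅
  n7('b'): parent n0 fail=0; on 'b' 0 → fail=0;  out ∅∪∅=∅
  n3('cc'): parent n2 fail=0; on 'c' 0 → fail=2;  out ∅∪∅=∅
  n8('ba'): parent n7 fail=0; on 'a' 0 → fail=1;  out ∅∪{0}={0}
  n11('ca'): parent n2 fail=0; on 'a' 0 → fail=1;  out {4}∪{0}={0,4}
  n15('ab'): parent n1 fail=0; on 'b' 0 → fail=7;  out {6}∪∅={6}
  n4('ccc'): parent n3 fail=2; on 'c' 2 → fail=3;  out {1}∪∅={1}
  n5('cca'): parent n3 fail=2; on 'a' 2 → fail=11;  out ∅∪{0,4}={0,4}
  n9('baa'): parent n8 fail=1; on 'a' 1→0 → fail=1;  out ∅∪{0}={0}
  n6('ccac'): parent n5 fail=11; on 'c' 11→1→0 → fail=2;  out {2}∪∅={2}
  n10('baac'): parent n9 fail=1; on 'c' 1→0 → fail=2;  out {3}∪∅={3}
  n12('cccc'): parent n4 fail=3; on 'c' 3 → fail=4;  out ∅∪{1}={1}
  n13('cccca'): parent n12 fail=4; on 'a' 4→3 → fail=5;  out ∅∪{0,4}={0,4}
  n14('ccccab'): parent n13 fail=5; on 'b' 5→11→1 → fail=15;  out {5}∪{6}={5,6}

Text stream:
[0] read 'c'  n0⇒n2
[1] read 'c'  n2⇒n3
[2] read 'c'  n3⇒n4  → match P1@[0:2]
[3] read 'a'  n4⇒n5 (fail-walked)  → match P0@[3:3],P4@[2:3]
[4] read 'a'  n5⇒n1 (fail-walked)  → match P0@[4:4]
[5] read 'b'  n1⇒n15  → match P6@[4:5]
[6] read 'c'  n15⇒n2 (fail-walked)
[7] read 'c'  n2⇒n3
[8] read 'a'  n3⇒n5  → match P0@[8:8],P4@[7:8]
[9] read 'b'  n5⇒n15 (fail-walked)  → match P6@[8:9]
[10] read 'c'  n15⇒n2 (fail-walked)
[11] read 'c'  n2⇒n3
[12] read 'a'  n3⇒n5  → match P0@[12:12],P4@[11:12]
[13] read 'c'  n5⇒n6  → match P2@[10:13]
[14] read 'b'  n6⇒n7 (fail-walked)
[15] read 'a'  n7⇒n8  → match P0@[15:15]
[16] read 'b'  n8⇒n15 (fail-walked)  → match P6@[15:16]
[17] read 'a'  n15⇒n8 (fail-walked)  → match P0@[17:17]
[18] read 'a'  n8⇒n9  → match P0@[18:18]
[19] read 'c'  n9⇒n10  → match P3@[16:19]
[20] read 'a'  n10⇒n11 (fail-walked)  → match P0@[20:20],P4@[19:20]
[21] read 'b'  n11⇒n15 (fail-walked)  → match P6@[20:21]
[22] read 'c'  n15⇒n2 (fail-walked)
[23] read 'c'  n2⇒n3
[24] read 'a'  n3⇒n5  → match P0@[24:24],P4@[23:24]
[25] read 'c'  n5⇒n6  → match P2@[22:25]
[26] read 'b'  n6⇒n7 (fail-walked)
[27] read 'a'  n7⇒n8  → match P0@[27:27]
[28] read 'b'  n8⇒n15 (fail-walked)  → match P6@[27:28]
[29] read 'c'  n15⇒n2 (fail-walked)
[30] read 'b'  n2⇒n7 (fail-walked)
[31] read 'a'  n7⇒n8  → match P0@[31:31]
[32] read 'b'  n8⇒n15 (fail-walked)  → match P6@[31:32]
[33] read 'a'  n15⇒n8 (fail-walked)  → match P0@[33:33]
[34] read 'c'  n8⇒n2 (fail-walked)
[35] read 'a'  n2⇒n11  → match P0@[35:35],P4@[34:35]
[36] read 'c'  n11⇒n2 (fail-walked)
[37] read 'b'  n2⇒n7 (fail-walked)
[38] read 'a'  n7⇒n8  → match P0@[38:38]
[39] read 'a'  n8⇒n9  → match P0@[39:39]
[40] read 'c'  n9⇒n10  → match P3@[37:40]
[41] read 'a'  n10⇒n11 (fail-walked)  → match P0@[41:41],P4@[40:41]
[42] read 'b'  n11⇒n15 (fail-walked)  → match P6@[41:42]
[43] read 'a'  n15⇒n8 (fail-walked)  → match P0@[43:43]
[44] read 'a'  n8⇒n9  → match P0@[44:44]
[45] read 'b'  n9⇒n15 (fail-walked)  → match P6@[44:45]
[46] read 'c'  n15⇒n2 (fail-walked)
[47] read 'c'  n2⇒n3

Matches: [[2,1],[3,0],[3,4],[4,0],[5,6],[8,0],[8,4],[9,6],[12,0],[12,4],[13,2],[15,0],[16,6],[17,0],[18,0],[19,3],[20,0],[20,4],[21,6],[24,0],[24,4],[25,2],[27,0],[28,6],[31,0],[32,6],[33,0],[35,0],[35,4],[38,0],[39,0],[40,3],[41,0],[41,4],[42,6],[43,0],[44,0],[45,6]]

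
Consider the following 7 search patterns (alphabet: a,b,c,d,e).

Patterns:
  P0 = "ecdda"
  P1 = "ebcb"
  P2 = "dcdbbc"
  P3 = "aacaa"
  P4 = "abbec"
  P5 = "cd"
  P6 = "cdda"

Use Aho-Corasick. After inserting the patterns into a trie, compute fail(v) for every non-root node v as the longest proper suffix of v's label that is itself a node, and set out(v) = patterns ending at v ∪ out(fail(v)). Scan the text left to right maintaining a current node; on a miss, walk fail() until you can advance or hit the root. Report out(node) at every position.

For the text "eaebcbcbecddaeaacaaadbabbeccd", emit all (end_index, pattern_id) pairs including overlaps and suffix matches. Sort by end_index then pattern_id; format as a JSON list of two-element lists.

Build:
Trie (insert patterns):
  n0 'ε': a→15 c→24 d→9 e→1
  n1 'e': b→6 c→2
  n2 'ec': d→3
  n3 'ecd': d→4
  n4 'ecdd': a→5
  n5 'ecdda': ·  [P0 ends]
  n6 'eb': c→7
  n7 'ebc': b→8
  n8 'ebcb': ·  [P1 ends]
  n9 'd': c→10
  n10 'dc': d→11
  n11 'dcd': b→12
  n12 'dcdb': b→13
  n13 'dcdbb': c→14
  n14 'dcdbbc': ·  [P2 ends]
  n15 'a': a→16 b→20
  n16 'aa': c→17
  n17 'aac': a→18
  n18 'aaca': a→19
  n19 'aacaa': ·  [P3 ends]
  n20 'ab': b→21
  n21 'abb': e→22
  n22 'abbe': c→23
  n23 'abbec': ·  [P4 ends]
  n24 'c': d→25
  n25 'cd': d→26  [P5 ends]
  n26 'cdd': a→27
  n27 'cdda': ·  [P6 ends]

Failure links (BFS by depth):
  fail(1) 'e': from fail(0)=0 chase 'e': 0 ⇒ 0;  out=∅∪out(0)=∅
  fail(9) 'd': from fail(0)=0 chase 'd': 0 ⇒ 0;  out=∅∪out(0)=∅
  fail(15) 'a': from fail(0)=0 chase 'a': 0 ⇒ 0;  out=∅∪out(0)=∅
  fail(24) 'c': from fail(0)=0 chase 'c': 0 ⇒ 0;  out=∅∪out(0)=∅
  fail(2) 'ec': from fail(1)=0 chase 'c': 0 ⇒ 24;  out=∅∪out(24)=∅
  fail(6) 'eb': from fail(1)=0 chase 'b': 0 ⇒ 0;  out=∅∪out(0)=∅
  fail(10) 'dc': from fail(9)=0 chase 'c': 0 ⇒ 24;  out=∅∪out(24)=∅
  fail(16) 'aa': from fail(15)=0 chase 'a': 0 ⇒ 15;  out=∅∪out(15)=∅
  fail(20) 'ab': from fail(15)=0 chase 'b': 0 ⇒ 0;  out=∅∪out(0)=∅
  fail(25) 'cd': from fail(24)=0 chase 'd': 0 ⇒ 9;  out={5}∪out(9)={5}
  fail(3) 'ecd': from fail(2)=24 chase 'd': 24 ⇒ 25;  out=∅∪out(25)={5}
  fail(7) 'ebc': from fail(6)=0 chase 'c': 0 ⇒ 24;  out=∅∪out(24)=∅
  fail(11) 'dcd': from fail(10)=24 chase 'd': 24 ⇒ 25;  out=∅∪out(25)={5}
  fail(17) 'aac': from fail(16)=15 chase 'c': 15→0 ⇒ 24;  out=∅∪out(24)=∅
  fail(21) 'abb': from fail(20)=0 chase 'b': 0 ⇒ 0;  out=∅∪out(0)=∅
  fail(26) 'cdd': from fail(25)=9 chase 'd': 9→0 ⇒ 9;  out=∅∪out(9)=∅
  fail(4) 'ecdd': from fail(3)=25 chase 'd': 25 ⇒ 26;  out=∅∪out(26)=∅
  fail(8) 'ebcb': from fail(7)=24 chase 'b': 24→0 ⇒ 0;  out={1}∪out(0)={1}
  fail(12) 'dcdb': from fail(11)=25 chase 'b': 25→9→0 ⇒ 0;  out=∅∪out(0)=∅
  fail(18) 'aaca': from fail(17)=24 chase 'a': 24→0 ⇒ 15;  out=∅∪out(15)=∅
  fail(22) 'abbe': from fail(21)=0 chase 'e': 0 ⇒ 1;  out=∅∪out(1)=∅
  fail(27) 'cdda': from fail(26)=9 chase 'a': 9→0 ⇒ 15;  out={6}∪out(15)={6}
  fail(5) 'ecdda': from fail(4)=26 chase 'a': 26 ⇒ 27;  out={0}∪out(27)={0,6}
  fail(13) 'dcdbb': from fail(12)=0 chase 'b': 0 ⇒ 0;  out=∅∪out(0)=∅
  fail(19) 'aacaa': from fail(18)=15 chase 'a': 15 ⇒ 16;  out={3}∪out(16)={3}
  fail(23) 'abbec': from fail(22)=1 chase 'c': 1 ⇒ 2;  out={4}∪out(2)={4}
  fail(14) 'dcdbbc': from fail(13)=0 chase 'c': 0 ⇒ 24;  out={2}∪out(24)={2}

Run:
i=0 'e': node 0→1
i=1 'a': node 1→15 ·f
i=2 'e': node 15→1 ·f
i=3 'b': node 1→6
i=4 'c': node 6→7
i=5 'b': node 7→8  ** P1@[2:5]
i=6 'c': node 8→24 ·f
i=7 'b': node 24→0 ·f
i=8 'e': node 0→1
i=9 'c': node 1→2
i=10 'd': node 2→3  ** P5@[9:10]
i=11 'd': node 3→4
i=12 'a': node 4→5  ** P0@[8:12],P6@[9:12]
i=13 'e': node 5→1 ·f
i=14 'a': node 1→15 ·f
i=15 'a': node 15→16
i=16 'c': node 16→17
i=17 'a': node 17→18
i=18 'a': node 18→19  ** P3@[14:18]
i=19 'a': node 19→16 ·f
i=20 'd': node 16→9 ·f
i=21 'b': node 9→0 ·f
i=22 'a': node 0→15
i=23 'b': node 15→20
i=24 'b': node 20→21
i=25 'e': node 21→22
i=26 'c': node 22→23  ** P4@[22:26]
i=27 'c': node 23→24 ·f
i=28 'd': node 24→25  ** P5@[27:28]

Result: [[5,1],[10,5],[12,0],[12,6],[18,3],[26,4],[28,5]]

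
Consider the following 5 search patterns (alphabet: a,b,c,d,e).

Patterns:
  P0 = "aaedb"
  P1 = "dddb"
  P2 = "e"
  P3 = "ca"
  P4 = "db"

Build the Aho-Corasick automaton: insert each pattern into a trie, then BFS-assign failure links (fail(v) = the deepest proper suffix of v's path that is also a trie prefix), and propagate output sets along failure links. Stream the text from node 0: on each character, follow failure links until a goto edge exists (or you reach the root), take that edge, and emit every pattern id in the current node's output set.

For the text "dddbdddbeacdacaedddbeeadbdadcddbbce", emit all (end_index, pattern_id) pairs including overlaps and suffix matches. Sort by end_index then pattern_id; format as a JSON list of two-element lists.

Build automaton:
Trie nodes:
  0='ε' goto a→1 c→11 d→6 e→10
  1='a' goto a→2
  2='aa' goto e→3
  3='aae' goto d→4
  4='aaed' goto b→5
  5='aaedb' goto ·  [P0 ends]
  6='d' goto b→13 d→7
  7='dd' goto d→8
  8='ddd' goto b→9
  9='dddb' goto ·  [P1 ends]
  10='e' goto ·  [P2 ends]
  11='c' goto a→12
  12='ca' goto ·  [P3 ends]
  13='db' goto ·  [P4 ends]

BFS fail/out derivation:
  n1('a'): parent n0 fail=0; on 'a' 0 → fail=0;  out ∅∪∅=∅
  n6('d'): parent n0 fail=0; on 'd' 0 → fail=0;  out ∅∪∅=∅
  n10('e'): parent n0 fail=0; on 'e' 0 → fail=0;  out {2}∪∅={2}
  n11('c'): parent n0 fail=0; on 'c' 0 → fail=0;  out ∅∪∅=∅
  n2('aa'): parent n1 fail=0; on 'a' 0 → fail=1;  out ∅∪∅=∅
  n7('dd'): parent n6 fail=0; on 'd' 0 → fail=6;  out ∅∪∅=∅
  n12('ca'): parent n11 fail=0; on 'a' 0 → fail=1;  out {3}∪∅={3}
  n13('db'): parent n6 fail=0; on 'b' 0 → fail=0;  out {4}∪∅={4}
  n3('aae'): parent n2 fail=1; on 'e' 1→0 → fail=10;  out ∅∪{2}={2}
  n8('ddd'): parent n7 fail=6; on 'd' 6 → fail=7;  out ∅∪∅=∅
  n4('aaed'): parent n3 fail=10; on 'd' 10→0 → fail=6;  out ∅∪∅=∅
  n9('dddb'): parent n8 fail=7; on 'b' 7→6 → fail=13;  out {1}∪{4}={1,4}
  n5('aaedb'): parent n4 fail=6; on 'b' 6 → fail=13;  out {0}∪{4}={0,4}

Run:
[0] read 'd'  n0⇒n6
[1] read 'd'  n6⇒n7
[2] read 'd'  n7⇒n8
[3] read 'b'  n8⇒n9  ** P1@[0:3],P4@[2:3]
[4] read 'd'  n9⇒n6 (via fail)
[5] read 'd'  n6⇒n7
[6] read 'd'  n7⇒n8
[7] read 'b'  n8⇒n9  ** P1@[4:7],P4@[6:7]
[8] read 'e'  n9⇒n10 (via fail)  ** P2@[8:8]
[9] read 'a'  n10⇒n1 (via fail)
[10] read 'c'  n1⇒n11 (via fail)
[11] read 'd'  n11⇒n6 (via fail)
[12] read 'a'  n6⇒n1 (via fail)
[13] read 'c'  n1⇒n11 (via fail)
[14] read 'a'  n11⇒n12  ** P3@[13:14]
[15] read 'e'  n12⇒n10 (via fail)  ** P2@[15:15]
[16] read 'd'  n10⇒n6 (via fail)
[17] read 'd'  n6⇒n7
[18] read 'd'  n7⇒n8
[19] read 'b'  n8⇒n9  ** P1@[16:19],P4@[18:19]
[20] read 'e'  n9⇒n10 (via fail)  ** P2@[20:20]
[21] read 'e'  n10⇒n10 (via fail)  ** P2@[21:21]
[22] read 'a'  n10⇒n1 (via fail)
[23] read 'd'  n1⇒n6 (via fail)
[24] read 'b'  n6⇒n13  ** P4@[23:24]
[25] read 'd'  n13⇒n6 (via fail)
[26] read 'a'  n6⇒n1 (via fail)
[27] read 'd'  n1⇒n6 (via fail)
[28] read 'c'  n6⇒n11 (via fail)
[29] read 'd'  n11⇒n6 (via fail)
[30] read 'd'  n6⇒n7
[31] read 'b'  n7⇒n13 (via fail)  ** P4@[30:31]
[32] read 'b'  n13⇒n0 (via fail)
[33] read 'c'  n0⇒n11
[34] read 'e'  n11⇒n10 (via fail)  ** P2@[34:34]

Matches: [[3,1],[3,4],[7,1],[7,4],[8,2],[14,3],[15,2],[19,1],[19,4],[20,2],[21,2],[24,4],[31,4],[34,2]]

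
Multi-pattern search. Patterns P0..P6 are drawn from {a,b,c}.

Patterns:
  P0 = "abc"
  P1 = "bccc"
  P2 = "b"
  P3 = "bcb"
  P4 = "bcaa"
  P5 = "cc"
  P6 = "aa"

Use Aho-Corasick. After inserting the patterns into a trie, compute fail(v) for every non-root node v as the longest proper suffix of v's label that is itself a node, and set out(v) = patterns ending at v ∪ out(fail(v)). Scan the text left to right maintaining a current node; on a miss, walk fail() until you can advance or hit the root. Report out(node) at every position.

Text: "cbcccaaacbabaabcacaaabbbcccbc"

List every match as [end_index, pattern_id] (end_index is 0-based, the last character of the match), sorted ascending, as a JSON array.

Build automaton:
Trie nodes:
  0='ε' goto a→1 b→4 c→11
  1='a' goto a→13 b→2
  2='ab' goto c→3
  3='abc' goto ·  [P0 ends]
  4='b' goto c→5  [P2 ends]
  5='bc' goto a→9 b→8 c→6
  6='bcc' goto c→7
  7='bccc' goto ·  [P1 ends]
  8='bcb' goto ·  [P3 ends]
  9='bca' goto a→10
  10='bcaa' goto ·  [P4 ends]
  11='c' goto c→12
  12='cc' goto ·  [P5 ends]
  13='aa' goto ·  [P6 ends]

Failure links (BFS by depth):
  fail(1) 'a': from fail(0)=0 chase 'a': 0 ⇒ 0;  out=∅∪out(0)=∅
  fail(4) 'b': from fail(0)=0 chase 'b': 0 ⇒ 0;  out={2}∪out(0)={2}
  fail(11) 'c': from fail(0)=0 chase 'c': 0 ⇒ 0;  out=∅∪out(0)=∅
  fail(2) 'ab': from fail(1)=0 chase 'b': 0 ⇒ 4;  out=∅∪out(4)={2}
  fail(5) 'bc': from fail(4)=0 chase 'c': 0 ⇒ 11;  out=∅∪out(11)=∅
  fail(12) 'cc': from fail(11)=0 chase 'c': 0 ⇒ 11;  out={5}∪out(11)={5}
  fail(13) 'aa': from fail(1)=0 chase 'a': 0 ⇒ 1;  out={6}∪out(1)={6}
  fail(3) 'abc': from fail(2)=4 chase 'c': 4 ⇒ 5;  out={0}∪out(5)={0}
  fail(6) 'bcc': from fail(5)=11 chase 'c': 11 ⇒ 12;  out=∅∪out(12)={5}
  fail(8) 'bcb': from fail(5)=11 chase 'b': 11→0 ⇒ 4;  out={3}∪out(4)={2,3}
  fail(9) 'bca': from fail(5)=11 chase 'a': 11→0 ⇒ 1;  out=∅∪out(1)=∅
  fail(7) 'bccc': from fail(6)=12 chase 'c': 12→11 ⇒ 12;  out={1}∪out(12)={1,5}
  fail(10) 'bcaa': from fail(9)=1 chase 'a': 1 ⇒ 13;  out={4}∪out(13)={4,6}

Scan:
[0] read 'c'  n0⇒n11
[1] read 'b'  n11⇒n4 (fail-walked)  → match P2@[1:1]
[2] read 'c'  n4⇒n5
[3] read 'c'  n5⇒n6  → match P5@[2:3]
[4] read 'c'  n6⇒n7  → match P1@[1:4],P5@[3:4]
[5] read 'a'  n7⇒n1 (fail-walked)
[6] read 'a'  n1⇒n13  → match P6@[5:6]
[7] read 'a'  n13⇒n13 (fail-walked)  → match P6@[6:7]
[8] read 'c'  n13⇒n11 (fail-walked)
[9] read 'b'  n11⇒n4 (fail-walked)  → match P2@[9:9]
[10] read 'a'  n4⇒n1 (fail-walked)
[11] read 'b'  n1⇒n2  → match P2@[11:11]
[12] read 'a'  n2⇒n1 (fail-walked)
[13] read 'a'  n1⇒n13  → match P6@[12:13]
[14] read 'b'  n13⇒n2 (fail-walked)  → match P2@[14:14]
[15] read 'c'  n2⇒n3  → match P0@[13:15]
[16] read 'a'  n3⇒n9 (fail-walked)
[17] read 'c'  n9⇒n11 (fail-walked)
[18] read 'a'  n11⇒n1 (fail-walked)
[19] read 'a'  n1⇒n13  → match P6@[18:19]
[20] read 'a'  n13⇒n13 (fail-walked)  → match P6@[19:20]
[21] read 'b'  n13⇒n2 (fail-walked)  → match P2@[21:21]
[22] read 'b'  n2⇒n4 (fail-walked)  → match P2@[22:22]
[23] read 'b'  n4⇒n4 (fail-walked)  → match P2@[23:23]
[24] read 'c'  n4⇒n5
[25] read 'c'  n5⇒n6  → match P5@[24:25]
[26] read 'c'  n6⇒n7  → match P1@[23:26],P5@[25:26]
[27] read 'b'  n7⇒n4 (fail-walked)  → match P2@[27:27]
[28] read 'c'  n4⇒n5

All matches (sorted): [[1,2],[3,5],[4,1],[4,5],[6,6],[7,6],[9,2],[11,2],[13,6],[14,2],[15,0],[19,6],[20,6],[21,2],[22,2],[23,2],[25,5],[26,1],[26,5],[27,2]]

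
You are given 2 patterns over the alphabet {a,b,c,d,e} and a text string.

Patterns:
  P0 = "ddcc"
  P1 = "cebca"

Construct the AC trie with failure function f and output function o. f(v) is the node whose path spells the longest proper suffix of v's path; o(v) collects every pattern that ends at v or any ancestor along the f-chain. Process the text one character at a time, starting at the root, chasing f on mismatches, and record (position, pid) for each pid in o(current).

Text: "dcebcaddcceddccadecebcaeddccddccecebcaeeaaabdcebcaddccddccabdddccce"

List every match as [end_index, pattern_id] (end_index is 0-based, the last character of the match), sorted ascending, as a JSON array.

Build:
Trie nodes:
  0='ε' goto c→5 d→1
  1='d' goto d→2
  2='dd' goto c→3
  3='ddc' goto c→4
  4='ddcc' goto ·  [P0 ends]
  5='c' goto e→6
  6='ce' goto b→7
  7='ceb' goto c→8
  8='cebc' goto a→9
  9='cebca' goto ·  [P1 ends]

Failure links (BFS by depth):
  n1('d'): parent n0 fail=0; on 'd' 0 → fail=0;  out ∅∪∅=∅
  n5('c'): parent n0 fail=0; on 'c' 0 → fail=0;  out ∅∪∅=∅
  n2('dd'): parent n1 fail=0; on 'd' 0 → fail=1;  out ∅∪∅=∅
  n6('ce'): parent n5 fail=0; on 'e' 0 → fail=0;  out ∅∪∅=∅
  n3('ddc'): parent n2 fail=1; on 'c' 1→0 → fail=5;  out ∅∪∅=∅
  n7('ceb'): parent n6 fail=0; on 'b' 0 → fail=0;  out ∅∪∅=∅
  n4('ddcc'): parent n3 fail=5; on 'c' 5→0 → fail=5;  out {0}∪∅={0}
  n8('cebc'): parent n7 fail=0; on 'c' 0 → fail=5;  out ∅∪∅=∅
  n9('cebca'): parent n8 fail=5; on 'a' 5→0 → fail=0;  out {1}∪∅={1}

Text stream:
[0] read 'd'  n0⇒n1
[1] read 'c'  n1⇒n5 ·f
[2] read 'e'  n5⇒n6
[3] read 'b'  n6⇒n7
[4] read 'c'  n7⇒n8
[5] read 'a'  n8⇒n9  emit P1@[1:5]
[6] read 'd'  n9⇒n1 ·f
[7] read 'd'  n1⇒n2
[8] read 'c'  n2⇒n3
[9] read 'c'  n3⇒n4  emit P0@[6:9]
[10] read 'e'  n4⇒n6 ·f
[11] read 'd'  n6⇒n1 ·f
[12] read 'd'  n1⇒n2
[13] read 'c'  n2⇒n3
[14] read 'c'  n3⇒n4  emit P0@[11:14]
[15] read 'a'  n4⇒n0 ·f
[16] read 'd'  n0⇒n1
[17] read 'e'  n1⇒n0 ·f
[18] read 'c'  n0⇒n5
[19] read 'e'  n5⇒n6
[20] read 'b'  n6⇒n7
[21] read 'c'  n7⇒n8
[22] read 'a'  n8⇒n9  emit P1@[18:22]
[23] read 'e'  n9⇒n0 ·f
[24] read 'd'  n0⇒n1
[25] read 'd'  n1⇒n2
[26] read 'c'  n2⇒n3
[27] read 'c'  n3⇒n4  emit P0@[24:27]
[28] read 'd'  n4⇒n1 ·f
[29] read 'd'  n1⇒n2
[30] read 'c'  n2⇒n3
[31] read 'c'  n3⇒n4  emit P0@[28:31]
[32] read 'e'  n4⇒n6 ·f
[33] read 'c'  n6⇒n5 ·f
[34] read 'e'  n5⇒n6
[35] read 'b'  n6⇒n7
[36] read 'c'  n7⇒n8
[37] read 'a'  n8⇒n9  emit P1@[33:37]
[38] read 'e'  n9⇒n0 ·f
[39] read 'e'  n0⇒n0
[40] read 'a'  n0⇒n0
[41] read 'a'  n0⇒n0
[42] read 'a'  n0⇒n0
[43] read 'b'  n0⇒n0
[44] read 'd'  n0⇒n1
[45] read 'c'  n1⇒n5 ·f
[46] read 'e'  n5⇒n6
[47] read 'b'  n6⇒n7
[48] read 'c'  n7⇒n8
[49] read 'a'  n8⇒n9  emit P1@[45:49]
[50] read 'd'  n9⇒n1 ·f
[51] read 'd'  n1⇒n2
[52] read 'c'  n2⇒n3
[53] read 'c'  n3⇒n4  emit P0@[50:53]
[54] read 'd'  n4⇒n1 ·f
[55] read 'd'  n1⇒n2
[56] read 'c'  n2⇒n3
[57] read 'c'  n3⇒n4  emit P0@[54:57]
[58] read 'a'  n4⇒n0 ·f
[59] read 'b'  n0⇒n0
[60] read 'd'  n0⇒n1
[61] read 'd'  n1⇒n2
[62] read 'd'  n2⇒n2 ·f
[63] read 'c'  n2⇒n3
[64] read 'c'  n3⇒n4  emit P0@[61:64]
[65] read 'c'  n4⇒n5 ·f
[66] read 'e'  n5⇒n6

Matches: [[5,1],[9,0],[14,0],[22,1],[27,0],[31,0],[37,1],[49,1],[53,0],[57,0],[64,0]]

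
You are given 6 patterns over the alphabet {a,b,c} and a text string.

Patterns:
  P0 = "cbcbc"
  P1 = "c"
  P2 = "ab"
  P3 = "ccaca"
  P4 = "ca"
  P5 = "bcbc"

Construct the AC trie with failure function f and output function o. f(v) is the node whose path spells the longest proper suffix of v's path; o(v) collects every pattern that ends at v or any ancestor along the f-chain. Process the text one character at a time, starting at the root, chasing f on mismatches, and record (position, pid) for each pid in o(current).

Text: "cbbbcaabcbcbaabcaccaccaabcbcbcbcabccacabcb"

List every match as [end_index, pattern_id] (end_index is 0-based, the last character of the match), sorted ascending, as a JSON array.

Build:
Trie (insert patterns):
  0='ε' goto a→6 b→13 c→1
  1='c' goto a→12 b→2 c→8  [P1 ends]
  2='cb' goto c→3
  3='cbc' goto b→4
  4='cbcb' goto c→5
  5='cbcbc' goto ·  [P0 ends]
  6='a' goto b→7
  7='ab' goto ·  [P2 ends]
  8='cc' goto a→9
  9='cca' goto c→10
  10='ccac' goto a→11
  11='ccaca' goto ·  [P3 ends]
  12='ca' goto ·  [P4 ends]
  13='b' goto c→14
  14='bc' goto b→15
  15='bcb' goto c→16
  16='bcbc' goto ·  [P5 ends]

Failure links (BFS by depth):
  n1('c'): parent n0 fail=0; on 'c' 0 → fail=0;  out {1}∪∅={1}
  n6('a'): parent n0 fail=0; on 'a' 0 → fail=0;  out ∅∪∅=∅
  n13('b'): parent n0 fail=0; on 'b' 0 → fail=0;  out ∅∪∅=∅
  n2('cb'): parent n1 fail=0; on 'b' 0 → fail=13;  out ∅∪∅=∅
  n7('ab'): parent n6 fail=0; on 'b' 0 → fail=13;  out {2}∪∅={2}
  n8('cc'): parent n1 fail=0; on 'c' 0 → fail=1;  out ∅∪{1}={1}
  n12('ca'): parent n1 fail=0; on 'a' 0 → fail=6;  out {4}∪∅={4}
  n14('bc'): parent n13 fail=0; on 'c' 0 → fail=1;  out ∅∪{1}={1}
  n3('cbc'): parent n2 fail=13; on 'c' 13 → fail=14;  out ∅∪{1}={1}
  n9('cca'): parent n8 fail=1; on 'a' 1 → fail=12;  out ∅∪{4}={4}
  n15('bcb'): parent n14 fail=1; on 'b' 1 → fail=2;  out ∅∪∅=∅
  n4('cbcb'): parent n3 fail=14; on 'b' 14 → fail=15;  out ∅∪∅=∅
  n10('ccac'): parent n9 fail=12; on 'c' 12→6→0 → fail=1;  out ∅∪{1}={1}
  n16('bcbc'): parent n15 fail=2; on 'c' 2 → fail=3;  out {5}∪{1}={1,5}
  n5('cbcbc'): parent n4 fail=15; on 'c' 15 → fail=16;  out {0}∪{1,5}={0,1,5}
  n11('ccaca'): parent n10 fail=1; on 'a' 1 → fail=12;  out {3}∪{4}={3,4}

Scan:
[0] read 'c'  n0⇒n1  emit P1@[0:0]
[1] read 'b'  n1⇒n2
[2] read 'b'  n2⇒n13 (fail-walked)
[3] read 'b'  n13⇒n13 (fail-walked)
[4] read 'c'  n13⇒n14  emit P1@[4:4]
[5] read 'a'  n14⇒n12 (fail-walked)  emit P4@[4:5]
[6] read 'a'  n12⇒n6 (fail-walked)
[7] read 'b'  n6⇒n7  emit P2@[6:7]
[8] read 'c'  n7⇒n14 (fail-walked)  emit P1@[8:8]
[9] read 'b'  n14⇒n15
[10] read 'c'  n15⇒n16  emit P1@[10:10],P5@[7:10]
[11] read 'b'  n16⇒n4 (fail-walked)
[12] read 'a'  n4⇒n6 (fail-walked)
[13] read 'a'  n6⇒n6 (fail-walked)
[14] read 'b'  n6⇒n7  emit P2@[13:14]
[15] read 'c'  n7⇒n14 (fail-walked)  emit P1@[15:15]
[16] read 'a'  n14⇒n12 (fail-walked)  emit P4@[15:16]
[17] read 'c'  n12⇒n1 (fail-walked)  emit P1@[17:17]
[18] read 'c'  n1⇒n8  emit P1@[18:18]
[19] read 'a'  n8⇒n9  emit P4@[18:19]
[20] read 'c'  n9⇒n10  emit P1@[20:20]
[21] read 'c'  n10⇒n8 (fail-walked)  emit P1@[21:21]
[22] read 'a'  n8⇒n9  emit P4@[21:22]
[23] read 'a'  n9⇒n6 (fail-walked)
[24] read 'b'  n6⇒n7  emit P2@[23:24]
[25] read 'c'  n7⇒n14 (fail-walked)  emit P1@[25:25]
[26] read 'b'  n14⇒n15
[27] read 'c'  n15⇒n16  emit P1@[27:27],P5@[24:27]
[28] read 'b'  n16⇒n4 (fail-walked)
[29] read 'c'  n4⇒n5  emit P0@[25:29],P1@[29:29],P5@[26:29]
[30] read 'b'  n5⇒n4 (fail-walked)
[31] read 'c'  n4⇒n5  emit P0@[27:31],P1@[31:31],P5@[28:31]
[32] read 'a'  n5⇒n12 (fail-walked)  emit P4@[31:32]
[33] read 'b'  n12⇒n7 (fail-walked)  emit P2@[32:33]
[34] read 'c'  n7⇒n14 (fail-walked)  emit P1@[34:34]
[35] read 'c'  n14⇒n8 (fail-walked)  emit P1@[35:35]
[36] read 'a'  n8⇒n9  emit P4@[35:36]
[37] read 'c'  n9⇒n10  emit P1@[37:37]
[38] read 'a'  n10⇒n11  emit P3@[34:38],P4@[37:38]
[39] read 'b'  n11⇒n7 (fail-walked)  emit P2@[38:39]
[40] read 'c'  n7⇒n14 (fail-walked)  emit P1@[40:40]
[41] read 'b'  n14⇒n15

All matches (sorted): [[0,1],[4,1],[5,4],[7,2],[8,1],[10,1],[10,5],[14,2],[15,1],[16,4],[17,1],[18,1],[19,4],[20,1],[21,1],[22,4],[24,2],[25,1],[27,1],[27,5],[29,0],[29,1],[29,5],[31,0],[31,1],[31,5],[32,4],[33,2],[34,1],[35,1],[36,4],[37,1],[38,3],[38,4],[39,2],[40,1]]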